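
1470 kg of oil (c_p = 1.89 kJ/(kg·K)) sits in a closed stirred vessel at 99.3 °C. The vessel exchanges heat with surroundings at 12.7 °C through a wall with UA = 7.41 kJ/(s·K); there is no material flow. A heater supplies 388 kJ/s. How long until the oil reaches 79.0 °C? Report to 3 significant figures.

Unsteady energy balance on the tank contents: M c_p dT/dt = −UA(T − T_amb) + Q̇.
τ = M c_p/UA = 374.94 s; T_ss = T_amb + Q̇/UA = 12.7 + 388/7.41 = 65.062 °C.
T(t) = T_ss + (T₀ − T_ss)e^(−t/τ); set T = 79.0:
t = −τ ln[(T − T_ss)/(T₀ − T_ss)] = −374.94 · ln(0.40710) = 336.96 s.

337 s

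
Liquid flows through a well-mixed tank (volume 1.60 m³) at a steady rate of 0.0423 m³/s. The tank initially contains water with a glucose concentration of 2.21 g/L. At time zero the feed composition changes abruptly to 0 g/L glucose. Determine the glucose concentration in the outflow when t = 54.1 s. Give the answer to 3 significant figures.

Mass balance on the solute (V constant): V dC/dt = Q(C_in − C).
So dC/dt = (C_in − C)/τ with τ = V/Q = 1.60/0.0423 = 37.825 s.
C approaches C_in exponentially: C(t) = C_in + (C₀ − C_in) e^(−t/τ).
C(54.1) = 0 + (2.21 − 0)·e^(−54.1/37.825) = 0 + (2.2100)·0.23924 = 0.52873 g/L.

0.529 g/L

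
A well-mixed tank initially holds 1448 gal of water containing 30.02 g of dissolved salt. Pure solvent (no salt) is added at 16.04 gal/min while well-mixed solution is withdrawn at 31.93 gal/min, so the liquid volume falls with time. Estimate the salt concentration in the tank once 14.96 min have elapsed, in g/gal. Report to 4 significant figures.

Total volume: dV/dt = Q_in − Q_out = -15.8900 gal/min, so V(t) = 1448 − 15.8900 t and V(14.96) = 1210.29 gal.
Species balance (pure solvent in): dm/dt = −Q_out · m/V(t).
dm/m = −Q_out dt/(V₀ − 15.8900 t); integrating gives ln(m/m₀) = −(Q_out/(Q_in−Q_out)) ln(V/V₀).
m = m₀ (V₀/V)^(Q_out/(Q_in−Q_out)) = 30.02 × (1448/1210.29)^(-2.00944) = 20.9370 g.
C = m/V = 20.9370/1210.29 = 0.0172992 g/gal.

0.01730 g/gal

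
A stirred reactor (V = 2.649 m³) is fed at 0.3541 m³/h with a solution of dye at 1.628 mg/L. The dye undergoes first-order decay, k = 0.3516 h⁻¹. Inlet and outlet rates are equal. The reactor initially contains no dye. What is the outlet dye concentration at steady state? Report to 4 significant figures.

V dC/dt = Q(C_in − C) − k V C.
Steady state (dC/dt = 0): C_ss = Q C_in/(Q + kV) = C_in/(1 + kV/Q).
C_ss = 0.3541·1.628/(0.3541 + 0.3516·2.649) = 0.576475/1.28549 = 0.448448 mg/L.

0.4484 mg/L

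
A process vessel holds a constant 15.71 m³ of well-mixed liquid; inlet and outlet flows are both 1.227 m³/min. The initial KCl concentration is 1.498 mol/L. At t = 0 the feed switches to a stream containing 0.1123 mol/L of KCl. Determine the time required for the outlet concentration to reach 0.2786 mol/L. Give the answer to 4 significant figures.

Transient balance on the dissolved component: V dC/dt = Q(C_in − C), so τ = V/Q = 12.8036 min.
C(t) = C_in + (C₀ − C_in) e^(−t/τ). Set C = 0.2786 and solve for t:
e^(−t/τ) = (C − C_in)/(C₀ − C_in) = (0.2786 − 0.1123)/(1.498 − 0.1123) = 0.120012
t = −τ ln(…) = 12.8036 × 2.12017 = 27.1457 min.

27.15 min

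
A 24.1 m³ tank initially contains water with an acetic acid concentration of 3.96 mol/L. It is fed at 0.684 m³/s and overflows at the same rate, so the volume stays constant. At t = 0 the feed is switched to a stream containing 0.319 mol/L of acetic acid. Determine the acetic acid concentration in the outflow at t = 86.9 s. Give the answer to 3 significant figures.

Transient balance on the dissolved component: V dC/dt = Q(C_in − C).
So dC/dt = (C_in − C)/τ with τ = V/Q = 24.1/0.684 = 35.234 s.
Solution: C(t) = C_in + (C₀ − C_in) e^(−t/τ).
C(86.9) = 0.319 + (3.96 − 0.319)·e^(−86.9/35.234) = 0.319 + (3.6410)·0.084892 = 0.62809 mol/L.

0.628 mol/L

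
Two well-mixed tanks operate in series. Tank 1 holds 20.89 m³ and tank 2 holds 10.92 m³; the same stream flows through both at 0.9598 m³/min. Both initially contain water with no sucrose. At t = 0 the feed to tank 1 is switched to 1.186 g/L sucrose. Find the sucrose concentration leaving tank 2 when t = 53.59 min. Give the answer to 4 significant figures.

Species balance on tank i: dCᵢ/dt = (Cᵢ₋₁ − Cᵢ)/τᵢ with τᵢ = Vᵢ/Q.
τ₁ = 20.89/0.9598 = 21.7650 min; τ₂ = 10.92/0.9598 = 11.3774 min.
Solving the cascade with C₁(0)=C₂(0)=0 gives C₂(t) = C_in[1 − (τ₁ e^(−t/τ₁) − τ₂ e^(−t/τ₂))/(τ₁ − τ₂)].
At t = 53.59: e^(−t/τ₁) = 0.0852459, e^(−t/τ₂) = 0.00900273.
C₂ = 1.186·[1 − (21.7650·0.0852459 − 11.3774·0.00900273)/(10.3876)] = 1.186·0.831246 = 0.985858 g/L.

0.9859 g/L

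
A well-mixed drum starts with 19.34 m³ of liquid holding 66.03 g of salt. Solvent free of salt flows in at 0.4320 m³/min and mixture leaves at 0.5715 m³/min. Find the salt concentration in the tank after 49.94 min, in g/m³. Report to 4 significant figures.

0.8563 g/m³

Total volume: dV/dt = Q_in − Q_out = -0.139500 m³/min, so V(t) = 19.34 − 0.139500 t and V(49.94) = 12.3734 m³.
No salt enters, so dm/dt = −Q_out · (m/V).
Separate: dm/m = −Q_out dt/V(t) ⇒ ln(m/m₀) = −(Q_out/(Q_in−Q_out)) ln(V/V₀).
m = m₀ (V₀/V)^(Q_out/(Q_in−Q_out)) = 66.03 × (19.34/12.3734)^(-4.09677) = 10.5949 g.
C = m/V = 10.5949/12.3734 = 0.856265 g/m³.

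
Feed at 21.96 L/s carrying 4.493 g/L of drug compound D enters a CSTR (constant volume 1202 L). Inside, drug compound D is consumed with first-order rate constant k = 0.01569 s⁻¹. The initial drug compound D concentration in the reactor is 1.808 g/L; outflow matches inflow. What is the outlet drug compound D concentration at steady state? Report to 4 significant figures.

Accumulation = in − out − consumed: V dC/dt = Q C_in − Q C − k V C.
Steady state (dC/dt = 0): C_ss = Q C_in/(Q + kV) = C_in/(1 + kV/Q).
C_ss = 21.96·4.493/(21.96 + 0.01569·1202) = 98.6663/40.8194 = 2.41714 g/L.

2.417 g/L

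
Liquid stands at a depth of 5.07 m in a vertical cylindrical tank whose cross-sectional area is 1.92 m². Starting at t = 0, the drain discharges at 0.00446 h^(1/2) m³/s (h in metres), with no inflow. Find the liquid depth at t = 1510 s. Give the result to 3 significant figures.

Mass balance (ρ constant): A dh/dt = −0.00446 √h.
This is separable: 2 d(√h)/dt = −0.00446/A, so √h = √h₀ − (0.00446/(2A)) t.
√h = √5.07 − 0.00446·1510/(2·1.92) = 2.2517 − 1.7538 = 0.49786.
h = 0.49786² = 0.24787 m.

0.248 m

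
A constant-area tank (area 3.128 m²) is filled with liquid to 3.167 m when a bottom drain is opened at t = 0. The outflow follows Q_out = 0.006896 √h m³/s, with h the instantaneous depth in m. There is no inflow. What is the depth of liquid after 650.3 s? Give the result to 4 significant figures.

With no inflow, A dh/dt = −0.006896 √h.
Separate and integrate: 2(√h − √h₀) = −(0.006896/A) t.
√h = √3.167 − 0.006896·650.3/(2·3.128) = 1.77961 − 0.716827 = 1.06278.
h = 1.06278² = 1.12950 m.

1.130 m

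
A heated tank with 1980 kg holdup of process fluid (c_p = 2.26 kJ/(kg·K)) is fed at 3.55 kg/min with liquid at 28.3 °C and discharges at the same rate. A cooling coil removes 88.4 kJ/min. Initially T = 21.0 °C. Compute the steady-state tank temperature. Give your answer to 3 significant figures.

Unsteady energy balance on the tank contents: M c_p dT/dt = ṁ c_p (T_in − T) − 88.4.
At steady state dT/dt = 0 ⇒ T_ss = T_in − Q̇/(ṁ c_p) = 28.3 − 88.4/(3.55·2.26) = 17.282 °C.

17.3 °C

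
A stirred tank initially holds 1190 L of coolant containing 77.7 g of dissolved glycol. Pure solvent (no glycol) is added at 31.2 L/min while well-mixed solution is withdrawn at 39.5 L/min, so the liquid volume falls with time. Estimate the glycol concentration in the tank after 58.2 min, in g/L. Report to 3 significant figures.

Total volume: dV/dt = Q_in − Q_out = -8.3000 L/min, so V(t) = 1190 − 8.3000 t and V(58.2) = 706.94 L.
Species balance (pure solvent in): dm/dt = −Q_out · m/V(t).
Separate: dm/m = −Q_out dt/V(t) ⇒ ln(m/m₀) = −(Q_out/(Q_in−Q_out)) ln(V/V₀).
m = m₀ (V₀/V)^(Q_out/(Q_in−Q_out)) = 77.7 × (1190/706.94)^(-4.7590) = 6.5177 g.
C = m/V = 6.5177/706.94 = 0.0092196 g/L.

0.00922 g/L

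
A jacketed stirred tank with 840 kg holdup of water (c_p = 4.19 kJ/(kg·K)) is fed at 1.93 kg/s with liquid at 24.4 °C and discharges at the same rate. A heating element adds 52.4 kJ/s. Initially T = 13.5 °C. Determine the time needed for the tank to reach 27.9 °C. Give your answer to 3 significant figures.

768 s

Heat balance on the well-mixed liquid: M c_p dT/dt = ṁ c_p (T_in − T) + 52.4.
τ = M/ṁ = 435.23 s; T_ss = T_in + Q̇/(ṁ c_p) = 30.880 °C.
T(t) = T_ss + (T₀ − T_ss) e^(−t/τ). Set T = 27.9:
e^(−t/τ) = (27.9 − 30.880)/(13.5 − 30.880) = 0.17145
t = −435.23 · ln(0.17145) = 767.52 s.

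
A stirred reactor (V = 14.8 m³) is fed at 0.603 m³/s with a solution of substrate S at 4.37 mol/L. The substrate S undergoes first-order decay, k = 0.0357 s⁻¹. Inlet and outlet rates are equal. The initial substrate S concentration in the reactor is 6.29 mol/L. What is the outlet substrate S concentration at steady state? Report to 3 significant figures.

V dC/dt = Q(C_in − C) − k V C.
At steady state: 0 = Q C_in − (Q + kV) C_ss, so C_ss = Q C_in/(Q + kV).
C_ss = 0.603·4.37/(0.603 + 0.0357·14.8) = 2.6351/1.1314 = 2.3292 mol/L.

2.33 mol/L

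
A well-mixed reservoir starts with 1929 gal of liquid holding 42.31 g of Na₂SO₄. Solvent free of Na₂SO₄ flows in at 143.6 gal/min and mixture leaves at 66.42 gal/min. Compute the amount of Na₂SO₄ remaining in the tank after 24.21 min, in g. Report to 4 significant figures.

Let m(t) be the amount of Na₂SO₄. Volume: V(t) = V₀ + (Q_in − Q_out) t = 1929 + 77.1800 t; V(24.21) = 3797.53 gal.
Species balance (pure solvent in): dm/dt = −Q_out · m/V(t).
Separate: dm/m = −Q_out dt/V(t) ⇒ ln(m/m₀) = −(Q_out/(Q_in−Q_out)) ln(V/V₀).
m = m₀ (V₀/V)^(Q_out/(Q_in−Q_out)) = 42.31 × (1929/3797.53)^(0.860586) = 23.6203 g.

23.62 g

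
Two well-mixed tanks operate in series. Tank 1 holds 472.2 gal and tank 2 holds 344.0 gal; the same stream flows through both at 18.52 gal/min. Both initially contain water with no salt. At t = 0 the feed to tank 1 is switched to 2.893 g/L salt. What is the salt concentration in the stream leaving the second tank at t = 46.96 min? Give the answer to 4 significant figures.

Species balance on tank i: dCᵢ/dt = (Cᵢ₋₁ − Cᵢ)/τᵢ with τᵢ = Vᵢ/Q.
τ₁ = 472.2/18.52 = 25.4968 min; τ₂ = 344.0/18.52 = 18.5745 min.
Solving the cascade with C₁(0)=C₂(0)=0 gives C₂(t) = C_in[1 − (τ₁ e^(−t/τ₁) − τ₂ e^(−t/τ₂))/(τ₁ − τ₂)].
At t = 46.96: e^(−t/τ₁) = 0.158531, e^(−t/τ₂) = 0.0798029.
C₂ = 2.893·[1 − (25.4968·0.158531 − 18.5745·0.0798029)/(6.92225)] = 2.893·0.630216 = 1.82321 g/L.

1.823 g/L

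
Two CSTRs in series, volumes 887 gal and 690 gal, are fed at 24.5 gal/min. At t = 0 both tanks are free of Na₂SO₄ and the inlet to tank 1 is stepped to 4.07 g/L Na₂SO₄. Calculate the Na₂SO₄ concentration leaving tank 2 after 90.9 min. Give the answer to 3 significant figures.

Each tank obeys Vᵢ dCᵢ/dt = Q(Cᵢ₋₁ − Cᵢ), so τᵢ = Vᵢ/Q.
τ₁ = 887/24.5 = 36.204 min; τ₂ = 690/24.5 = 28.163 min.
Solving the cascade with C₁(0)=C₂(0)=0 gives C₂(t) = C_in[1 − (τ₁ e^(−t/τ₁) − τ₂ e^(−t/τ₂))/(τ₁ − τ₂)].
At t = 90.9: e^(−t/τ₁) = 0.081206, e^(−t/τ₂) = 0.039652.
C₂ = 4.07·[1 − (36.204·0.081206 − 28.163·0.039652)/(8.0408)] = 4.07·0.77325 = 3.1471 g/L.

3.15 g/L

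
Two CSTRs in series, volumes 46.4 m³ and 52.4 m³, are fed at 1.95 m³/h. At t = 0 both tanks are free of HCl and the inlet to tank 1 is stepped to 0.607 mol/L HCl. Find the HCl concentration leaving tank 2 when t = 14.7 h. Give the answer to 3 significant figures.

Each tank obeys Vᵢ dCᵢ/dt = Q(Cᵢ₋₁ − Cᵢ), so τᵢ = Vᵢ/Q.
τ₁ = 46.4/1.95 = 23.795 h; τ₂ = 52.4/1.95 = 26.872 h.
Tank 1: C₁ = C_in(1 − e^(−t/τ₁)). Tank 2 (τ₁ ≠ τ₂): C₂ = C_in[1 − (τ₁ e^(−t/τ₁) − τ₂ e^(−t/τ₂))/(τ₁ − τ₂)].
At t = 14.7: e^(−t/τ₁) = 0.53914, e^(−t/τ₂) = 0.57866.
C₂ = 0.607·[1 − (23.795·0.53914 − 26.872·0.57866)/(-3.0769)] = 0.607·0.11573 = 0.070246 mol/L.

0.0702 mol/L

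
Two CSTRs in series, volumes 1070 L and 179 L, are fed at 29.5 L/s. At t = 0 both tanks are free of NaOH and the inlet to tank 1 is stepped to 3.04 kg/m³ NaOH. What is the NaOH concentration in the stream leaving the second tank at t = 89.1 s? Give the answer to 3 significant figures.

2.73 kg/m³

Species balance on tank i: dCᵢ/dt = (Cᵢ₋₁ − Cᵢ)/τᵢ with τᵢ = Vᵢ/Q.
τ₁ = 1070/29.5 = 36.271 s; τ₂ = 179/29.5 = 6.0678 s.
Solving the cascade with C₁(0)=C₂(0)=0 gives C₂(t) = C_in[1 − (τ₁ e^(−t/τ₁) − τ₂ e^(−t/τ₂))/(τ₁ − τ₂)].
At t = 89.1: e^(−t/τ₁) = 0.085735, e^(−t/τ₂) = 4.1955e-07.
C₂ = 3.04·[1 − (36.271·0.085735 − 6.0678·4.1955e-07)/(30.203)] = 3.04·0.89704 = 2.7270 kg/m³.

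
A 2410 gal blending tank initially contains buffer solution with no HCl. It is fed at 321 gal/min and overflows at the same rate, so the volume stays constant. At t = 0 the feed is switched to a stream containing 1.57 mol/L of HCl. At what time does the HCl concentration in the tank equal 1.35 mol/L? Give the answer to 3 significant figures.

14.8 min

Species balance: V dC/dt = Q(C_in − C) ⇒ τ = V/Q = 7.5078 min.
C(t) = C_in + (C₀ − C_in) e^(−t/τ). Set C = 1.35 and solve for t:
e^(−t/τ) = (C − C_in)/(C₀ − C_in) = (1.35 − 1.57)/(0 − 1.57) = 0.14013
t = −τ ln(…) = 7.5078 × 1.9652 = 14.754 min.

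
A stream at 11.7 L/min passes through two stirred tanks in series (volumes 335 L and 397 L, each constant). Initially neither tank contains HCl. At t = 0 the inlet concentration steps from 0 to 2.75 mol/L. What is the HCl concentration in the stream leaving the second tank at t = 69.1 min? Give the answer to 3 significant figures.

Each tank obeys Vᵢ dCᵢ/dt = Q(Cᵢ₋₁ − Cᵢ), so τᵢ = Vᵢ/Q.
τ₁ = 335/11.7 = 28.632 min; τ₂ = 397/11.7 = 33.932 min.
Solving the cascade with C₁(0)=C₂(0)=0 gives C₂(t) = C_in[1 − (τ₁ e^(−t/τ₁) − τ₂ e^(−t/τ₂))/(τ₁ − τ₂)].
At t = 69.1: e^(−t/τ₁) = 0.089516, e^(−t/τ₂) = 0.13049.
C₂ = 2.75·[1 − (28.632·0.089516 − 33.932·0.13049)/(-5.2991)] = 2.75·0.64811 = 1.7823 mol/L.

1.78 mol/L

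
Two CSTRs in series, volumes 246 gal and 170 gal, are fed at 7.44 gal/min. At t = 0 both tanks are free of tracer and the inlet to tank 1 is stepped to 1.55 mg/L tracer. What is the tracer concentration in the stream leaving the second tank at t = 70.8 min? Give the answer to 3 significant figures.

Species balance on tank i: dCᵢ/dt = (Cᵢ₋₁ − Cᵢ)/τᵢ with τᵢ = Vᵢ/Q.
τ₁ = 246/7.44 = 33.065 min; τ₂ = 170/7.44 = 22.849 min.
Tank 1: C₁ = C_in(1 − e^(−t/τ₁)). Tank 2 (τ₁ ≠ τ₂): C₂ = C_in[1 − (τ₁ e^(−t/τ₁) − τ₂ e^(−t/τ₂))/(τ₁ − τ₂)].
At t = 70.8: e^(−t/τ₁) = 0.11751, e^(−t/τ₂) = 0.045115.
C₂ = 1.55·[1 − (33.065·0.11751 − 22.849·0.045115)/(10.215)] = 1.55·0.72057 = 1.1169 mg/L.

1.12 mg/L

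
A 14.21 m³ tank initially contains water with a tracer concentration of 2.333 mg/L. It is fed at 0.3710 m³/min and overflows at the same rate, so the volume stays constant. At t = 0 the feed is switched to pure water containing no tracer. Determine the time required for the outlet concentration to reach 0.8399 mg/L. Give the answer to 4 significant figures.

Species balance: V dC/dt = Q(C_in − C) ⇒ τ = V/Q = 38.3019 min.
C(t) = C_in + (C₀ − C_in) e^(−t/τ). Set C = 0.8399 and solve for t:
e^(−t/τ) = (C − C_in)/(C₀ − C_in) = (0.8399 − 0)/(2.333 − 0) = 0.360009
t = −τ ln(…) = 38.3019 × 1.02163 = 39.1303 min.

39.13 min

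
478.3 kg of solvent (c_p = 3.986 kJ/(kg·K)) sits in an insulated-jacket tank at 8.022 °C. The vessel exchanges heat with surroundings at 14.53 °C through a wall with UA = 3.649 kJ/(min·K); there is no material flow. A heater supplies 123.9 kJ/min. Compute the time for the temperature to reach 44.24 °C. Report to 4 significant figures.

1178 min

Unsteady energy balance on the tank contents: M c_p dT/dt = −UA(T − T_amb) + Q̇.
τ = M c_p/UA = 522.473 min; T_ss = T_amb + Q̇/UA = 14.53 + 123.9/3.649 = 48.4845 °C.
T(t) = T_ss + (T₀ − T_ss)e^(−t/τ); set T = 44.24:
t = −τ ln[(T − T_ss)/(T₀ − T_ss)] = −522.473 · ln(0.104900) = 1178.05 min.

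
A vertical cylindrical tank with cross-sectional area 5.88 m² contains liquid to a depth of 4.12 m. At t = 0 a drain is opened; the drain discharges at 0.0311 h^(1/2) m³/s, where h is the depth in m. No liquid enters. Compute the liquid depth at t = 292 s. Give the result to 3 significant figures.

A dh/dt = −Q_out = −0.0311 √h.
∫ h^(−1/2) dh = −(0.0311/A) ∫ dt, giving 2√h = 2√h₀ − (0.0311/A) t.
√h = √4.12 − 0.0311·292/(2·5.88) = 2.0298 − 0.77221 = 1.2576.
h = 1.2576² = 1.5815 m.

1.58 m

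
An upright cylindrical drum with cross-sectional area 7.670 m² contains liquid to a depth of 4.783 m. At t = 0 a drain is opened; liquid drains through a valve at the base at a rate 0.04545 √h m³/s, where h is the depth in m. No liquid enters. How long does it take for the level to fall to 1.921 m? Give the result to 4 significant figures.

270.4 s

Accumulation of liquid (constant cross-section A): A dh/dt = −0.04545 √h.
Separate and integrate: 2(√h − √h₀) = −(0.04545/A) t.
t = 2A(√h₀ − √h)/0.04545 = 2·7.670·(√4.783 − √1.921)/0.04545
  = 15.3400 × (2.18701 − 1.38600) / 0.04545 = 270.350 s.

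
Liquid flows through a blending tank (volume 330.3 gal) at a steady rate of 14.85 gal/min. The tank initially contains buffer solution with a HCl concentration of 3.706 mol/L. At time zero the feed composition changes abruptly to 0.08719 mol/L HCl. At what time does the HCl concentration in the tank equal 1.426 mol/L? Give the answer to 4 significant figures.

22.12 min

Species balance: V dC/dt = Q(C_in − C) ⇒ τ = V/Q = 22.2424 min.
C(t) = C_in + (C₀ − C_in) e^(−t/τ). Set C = 1.426 and solve for t:
e^(−t/τ) = (C − C_in)/(C₀ − C_in) = (1.426 − 0.08719)/(3.706 − 0.08719) = 0.369959
t = −τ ln(…) = 22.2424 × 0.994364 = 22.1171 min.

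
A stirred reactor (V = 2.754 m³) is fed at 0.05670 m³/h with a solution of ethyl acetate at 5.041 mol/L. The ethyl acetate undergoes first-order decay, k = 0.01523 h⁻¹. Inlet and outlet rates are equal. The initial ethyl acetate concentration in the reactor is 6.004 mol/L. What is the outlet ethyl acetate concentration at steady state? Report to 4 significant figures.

Accumulation = in − out − consumed: V dC/dt = Q C_in − Q C − k V C.
At steady state: 0 = Q C_in − (Q + kV) C_ss, so C_ss = Q C_in/(Q + kV).
C_ss = 0.05670·5.041/(0.05670 + 0.01523·2.754) = 0.285825/0.0986434 = 2.89755 mol/L.

2.898 mol/L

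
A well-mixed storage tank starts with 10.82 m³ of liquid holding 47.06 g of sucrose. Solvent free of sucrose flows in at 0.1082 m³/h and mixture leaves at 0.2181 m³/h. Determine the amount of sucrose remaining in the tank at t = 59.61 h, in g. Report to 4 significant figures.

7.431 g

Total volume: dV/dt = Q_in − Q_out = -0.109900 m³/h, so V(t) = 10.82 − 0.109900 t and V(59.61) = 4.26886 m³.
Species balance (pure solvent in): dm/dt = −Q_out · m/V(t).
dm/m = −Q_out dt/(V₀ − 0.109900 t); integrating gives ln(m/m₀) = −(Q_out/(Q_in−Q_out)) ln(V/V₀).
m = m₀ (V₀/V)^(Q_out/(Q_in−Q_out)) = 47.06 × (10.82/4.26886)^(-1.98453) = 7.43138 g.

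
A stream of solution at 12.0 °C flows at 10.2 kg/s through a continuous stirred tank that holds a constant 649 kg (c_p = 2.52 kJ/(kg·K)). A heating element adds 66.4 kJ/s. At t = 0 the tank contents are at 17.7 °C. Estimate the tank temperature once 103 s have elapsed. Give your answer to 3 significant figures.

15.2 °C

M c_p dT/dt = ṁ c_p (T_in − T) + Q̇.
τ = M/ṁ = 63.627 s; T_ss = T_in + Q̇/(ṁ c_p) = 12.0 + 66.4/(10.2·2.52) = 14.583 °C.
T approaches T_ss exponentially: T(t) = T_ss + (T₀ − T_ss) e^(−t/τ).
T(103) = 14.583 + (3.1167)·e^(−103/63.627) = 14.583 + (3.1167)·0.19814 = 15.201 °C.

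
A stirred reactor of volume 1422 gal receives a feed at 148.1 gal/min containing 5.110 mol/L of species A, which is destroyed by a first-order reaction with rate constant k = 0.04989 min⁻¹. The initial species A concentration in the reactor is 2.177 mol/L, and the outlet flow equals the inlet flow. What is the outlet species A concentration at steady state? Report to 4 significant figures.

3.455 mol/L

Accumulation = in − out − consumed: V dC/dt = Q C_in − Q C − k V C.
At steady state: 0 = Q C_in − (Q + kV) C_ss, so C_ss = Q C_in/(Q + kV).
C_ss = 148.1·5.110/(148.1 + 0.04989·1422) = 756.791/219.044 = 3.45498 mol/L.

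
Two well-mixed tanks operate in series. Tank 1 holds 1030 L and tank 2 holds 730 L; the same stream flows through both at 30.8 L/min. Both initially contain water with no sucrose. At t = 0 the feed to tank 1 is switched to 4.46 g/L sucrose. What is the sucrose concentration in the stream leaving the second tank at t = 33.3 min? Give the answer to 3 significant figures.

1.47 g/L

Time constants: τᵢ = Vᵢ/Q for each well-mixed tank.
τ₁ = 1030/30.8 = 33.442 min; τ₂ = 730/30.8 = 23.701 min.
Solving the cascade with C₁(0)=C₂(0)=0 gives C₂(t) = C_in[1 − (τ₁ e^(−t/τ₁) − τ₂ e^(−t/τ₂))/(τ₁ − τ₂)].
At t = 33.3: e^(−t/τ₁) = 0.36944, e^(−t/τ₂) = 0.24537.
C₂ = 4.46·[1 − (33.442·0.36944 − 23.701·0.24537)/(9.7403)] = 4.46·0.32866 = 1.4658 g/L.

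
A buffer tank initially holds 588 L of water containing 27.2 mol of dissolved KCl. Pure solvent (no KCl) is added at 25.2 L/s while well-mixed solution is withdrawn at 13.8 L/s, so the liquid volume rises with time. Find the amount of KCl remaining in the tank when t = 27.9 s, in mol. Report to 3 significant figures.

Let m(t) be the amount of KCl. Volume: V(t) = V₀ + (Q_in − Q_out) t = 588 + 11.400 t; V(27.9) = 906.06 L.
Solute balance: dm/dt = 0 − Q_out C = −Q_out m/V(t).
Separate: dm/m = −Q_out dt/V(t) ⇒ ln(m/m₀) = −(Q_out/(Q_in−Q_out)) ln(V/V₀).
m = m₀ (V₀/V)^(Q_out/(Q_in−Q_out)) = 27.2 × (588/906.06)^(1.2105) = 16.116 mol.

16.1 mol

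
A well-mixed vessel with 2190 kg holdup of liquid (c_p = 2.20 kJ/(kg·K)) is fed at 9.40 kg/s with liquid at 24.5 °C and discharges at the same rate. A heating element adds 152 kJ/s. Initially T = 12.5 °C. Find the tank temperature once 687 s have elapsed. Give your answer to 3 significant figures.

30.8 °C

Unsteady energy balance on the tank contents: M c_p dT/dt = ṁ c_p (T_in − T) + 152.
τ = M/ṁ = 232.98 s; T_ss = T_in + Q̇/(ṁ c_p) = 24.5 + 152/(9.40·2.20) = 31.850 °C.
Solution: T(t) = T_ss + (T₀ − T_ss) e^(−t/τ).
T(687) = 31.850 + (-19.350)·e^(−687/232.98) = 31.850 + (-19.350)·0.052404 = 30.836 °C.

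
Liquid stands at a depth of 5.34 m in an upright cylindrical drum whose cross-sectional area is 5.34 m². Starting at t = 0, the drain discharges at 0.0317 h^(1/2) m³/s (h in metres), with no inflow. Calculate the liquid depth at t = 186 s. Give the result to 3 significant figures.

A dh/dt = −Q_out = −0.0317 √h.
This is separable: 2 d(√h)/dt = −0.0317/A, so √h = √h₀ − (0.0317/(2A)) t.
√h = √5.34 − 0.0317·186/(2·5.34) = 2.3108 − 0.55208 = 1.7588.
h = 1.7588² = 3.0933 m.

3.09 m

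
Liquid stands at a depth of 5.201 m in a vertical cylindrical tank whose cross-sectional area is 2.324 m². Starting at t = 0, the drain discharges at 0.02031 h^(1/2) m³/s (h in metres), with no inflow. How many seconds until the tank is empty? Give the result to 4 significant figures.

With no inflow, A dh/dt = −0.02031 √h.
Separate and integrate: 2(√h − √h₀) = −(0.02031/A) t.
Set h = 0: 2√h₀ = (0.02031/A) t_empty ⇒ t_empty = 2A√h₀/0.02031.
t_empty = 2·2.324·√5.201/0.02031 = 4.64800·2.28057/0.02031 = 521.915 s.

521.9 s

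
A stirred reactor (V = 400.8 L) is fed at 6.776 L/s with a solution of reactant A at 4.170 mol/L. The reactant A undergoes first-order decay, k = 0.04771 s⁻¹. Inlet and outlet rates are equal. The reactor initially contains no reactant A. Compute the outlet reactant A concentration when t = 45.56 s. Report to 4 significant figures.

Species balance: V dC/dt = Q C_in − Q C − k V C.
This is linear with rate a = Q/V + k = 0.0646162 s⁻¹.
C_ss = Q C_in/(Q + kV) = 1.09104 mol/L; C(t) = C_ss + (C₀ − C_ss) e^(−a t).
C(45.56) = 1.09104 + (-1.09104)·e^(−0.0646162·45.56) = 1.09104 + (-1.09104)·0.0526592 = 1.03359 mol/L.

1.034 mol/L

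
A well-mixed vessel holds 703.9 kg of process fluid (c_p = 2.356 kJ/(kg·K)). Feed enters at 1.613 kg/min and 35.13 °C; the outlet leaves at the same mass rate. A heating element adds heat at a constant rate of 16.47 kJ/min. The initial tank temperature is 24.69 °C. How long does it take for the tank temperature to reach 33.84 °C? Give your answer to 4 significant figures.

421.5 min

First-law balance (no shaft work): M c_p dT/dt = ṁ c_p (T_in − T) + 16.47.
τ = M/ṁ = 436.392 min; T_ss = T_in + Q̇/(ṁ c_p) = 39.4640 °C.
T(t) = T_ss + (T₀ − T_ss) e^(−t/τ). Set T = 33.84:
e^(−t/τ) = (33.84 − 39.4640)/(24.69 − 39.4640) = 0.380667
t = −436.392 · ln(0.380667) = 421.481 min.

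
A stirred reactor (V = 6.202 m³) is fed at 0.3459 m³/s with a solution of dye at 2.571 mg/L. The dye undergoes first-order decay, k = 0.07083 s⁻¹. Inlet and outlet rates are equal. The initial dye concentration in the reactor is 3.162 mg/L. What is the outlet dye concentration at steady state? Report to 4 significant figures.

1.133 mg/L

Species balance: V dC/dt = Q C_in − Q C − k V C.
Steady state (dC/dt = 0): C_ss = Q C_in/(Q + kV) = C_in/(1 + kV/Q).
C_ss = 0.3459·2.571/(0.3459 + 0.07083·6.202) = 0.889309/0.785188 = 1.13261 mg/L.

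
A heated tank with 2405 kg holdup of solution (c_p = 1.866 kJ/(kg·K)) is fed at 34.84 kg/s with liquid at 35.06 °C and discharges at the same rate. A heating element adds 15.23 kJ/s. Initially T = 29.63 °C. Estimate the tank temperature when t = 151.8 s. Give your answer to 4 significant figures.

34.67 °C

Energy balance: M c_p dT/dt = ṁ c_p (T_in − T) + 15.23.
Rearrange: dT/dt = (T_ss − T)/τ with τ = M/ṁ = 69.0299 s and T_ss = T_in + Q̇/(ṁ c_p) = 35.2943 °C.
This is linear first-order; T(t) = T_ss + (T₀ − T_ss) e^(−t/τ).
T(151.8) = 35.2943 + (-5.66427)·e^(−151.8/69.0299) = 35.2943 + (-5.66427)·0.110909 = 34.6661 °C.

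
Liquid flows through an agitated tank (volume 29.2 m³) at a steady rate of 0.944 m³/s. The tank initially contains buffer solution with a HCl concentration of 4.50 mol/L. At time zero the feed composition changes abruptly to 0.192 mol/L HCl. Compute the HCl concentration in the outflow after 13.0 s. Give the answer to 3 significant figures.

Unsteady species balance (constant V, well mixed): V dC/dt = Q(C_in − C).
Time constant τ = V/Q = 29.2/0.944 = 30.932 s.
C approaches C_in exponentially: C(t) = C_in + (C₀ − C_in) e^(−t/τ).
C(13.0) = 0.192 + (4.50 − 0.192)·e^(−13.0/30.932) = 0.192 + (4.3080)·0.65687 = 3.0218 mol/L.

3.02 mol/L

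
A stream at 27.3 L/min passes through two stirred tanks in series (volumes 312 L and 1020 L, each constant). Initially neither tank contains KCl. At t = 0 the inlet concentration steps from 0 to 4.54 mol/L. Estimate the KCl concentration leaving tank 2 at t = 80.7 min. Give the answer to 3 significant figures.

Time constants: τᵢ = Vᵢ/Q for each well-mixed tank.
τ₁ = 312/27.3 = 11.429 min; τ₂ = 1020/27.3 = 37.363 min.
Tank 1: C₁ = C_in(1 − e^(−t/τ₁)). Tank 2 (τ₁ ≠ τ₂): C₂ = C_in[1 − (τ₁ e^(−t/τ₁) − τ₂ e^(−t/τ₂))/(τ₁ − τ₂)].
At t = 80.7: e^(−t/τ₁) = 0.00085771, e^(−t/τ₂) = 0.11534.
C₂ = 4.54·[1 − (11.429·0.00085771 − 37.363·0.11534)/(-25.934)] = 4.54·0.83422 = 3.7873 mol/L.

3.79 mol/L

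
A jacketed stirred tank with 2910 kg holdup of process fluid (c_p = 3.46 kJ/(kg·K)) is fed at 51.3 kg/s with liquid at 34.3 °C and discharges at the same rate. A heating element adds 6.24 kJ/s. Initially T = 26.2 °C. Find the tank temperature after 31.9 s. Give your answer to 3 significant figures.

Unsteady energy balance on the tank contents: M c_p dT/dt = ṁ c_p (T_in − T) + 6.24.
Rearrange: dT/dt = (T_ss − T)/τ with τ = M/ṁ = 56.725 s and T_ss = T_in + Q̇/(ṁ c_p) = 34.335 °C.
Solution: T(t) = T_ss + (T₀ − T_ss) e^(−t/τ).
T(31.9) = 34.335 + (-8.1352)·e^(−31.9/56.725) = 34.335 + (-8.1352)·0.56986 = 29.699 °C.

29.7 °C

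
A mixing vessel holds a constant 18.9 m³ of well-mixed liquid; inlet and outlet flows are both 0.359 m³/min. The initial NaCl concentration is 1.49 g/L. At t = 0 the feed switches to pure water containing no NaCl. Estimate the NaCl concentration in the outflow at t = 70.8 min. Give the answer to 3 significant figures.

Unsteady species balance (constant V, well mixed): V dC/dt = Q(C_in − C).
Rewrite as dC/dt + C/τ = C_in/τ, τ = V/Q = 52.646 min.
C approaches C_in exponentially: C(t) = C_in + (C₀ − C_in) e^(−t/τ).
C(70.8) = 0 + (1.49 − 0)·e^(−70.8/52.646) = 0 + (1.4900)·0.26059 = 0.38827 g/L.

0.388 g/L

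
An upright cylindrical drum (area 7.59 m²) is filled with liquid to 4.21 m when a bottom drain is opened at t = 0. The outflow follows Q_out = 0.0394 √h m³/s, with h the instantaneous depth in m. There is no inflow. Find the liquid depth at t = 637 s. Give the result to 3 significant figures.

A dh/dt = −Q_out = −0.0394 √h.
This is separable: 2 d(√h)/dt = −0.0394/A, so √h = √h₀ − (0.0394/(2A)) t.
√h = √4.21 − 0.0394·637/(2·7.59) = 2.0518 − 1.6533 = 0.39848.
h = 0.39848² = 0.15879 m.

0.159 m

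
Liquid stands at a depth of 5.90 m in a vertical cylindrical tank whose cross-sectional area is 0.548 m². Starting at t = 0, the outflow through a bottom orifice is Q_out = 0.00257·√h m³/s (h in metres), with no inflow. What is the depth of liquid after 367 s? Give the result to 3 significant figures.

Mass balance (ρ constant): A dh/dt = −0.00257 √h.
This is separable: 2 d(√h)/dt = −0.00257/A, so √h = √h₀ − (0.00257/(2A)) t.
√h = √5.90 − 0.00257·367/(2·0.548) = 2.4290 − 0.86057 = 1.5684.
h = 1.5684² = 2.4599 m.

2.46 m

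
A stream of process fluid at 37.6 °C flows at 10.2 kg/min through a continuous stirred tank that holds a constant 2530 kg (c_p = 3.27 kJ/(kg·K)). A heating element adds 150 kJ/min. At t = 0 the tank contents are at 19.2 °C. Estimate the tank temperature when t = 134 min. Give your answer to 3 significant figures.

28.8 °C

First-law balance (no shaft work): M c_p dT/dt = ṁ c_p (T_in − T) + 150.
Rearrange: dT/dt = (T_ss − T)/τ with τ = M/ṁ = 248.04 min and T_ss = T_in + Q̇/(ṁ c_p) = 42.097 °C.
T approaches T_ss exponentially: T(t) = T_ss + (T₀ − T_ss) e^(−t/τ).
T(134) = 42.097 + (-22.897)·e^(−134/248.04) = 42.097 + (-22.897)·0.58261 = 28.757 °C.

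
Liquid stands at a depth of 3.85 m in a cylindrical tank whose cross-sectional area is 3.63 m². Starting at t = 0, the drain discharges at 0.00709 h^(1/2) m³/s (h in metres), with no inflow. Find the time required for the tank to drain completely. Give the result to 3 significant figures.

With no inflow, A dh/dt = −0.00709 √h.
This is separable: 2 d(√h)/dt = −0.00709/A, so √h = √h₀ − (0.00709/(2A)) t.
Set h = 0: 2√h₀ = (0.00709/A) t_empty ⇒ t_empty = 2A√h₀/0.00709.
t_empty = 2·3.63·√3.85/0.00709 = 7.2600·1.9621/0.00709 = 2009.2 s.

2010 s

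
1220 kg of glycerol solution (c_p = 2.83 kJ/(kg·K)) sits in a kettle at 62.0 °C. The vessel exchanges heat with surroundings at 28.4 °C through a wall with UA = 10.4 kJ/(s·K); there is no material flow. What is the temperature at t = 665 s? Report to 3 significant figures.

Lumped-capacitance energy balance: M c_p dT/dt = UA(T_amb − T).
dT/dt = (T_ss − T)/τ with T_ss = T_amb = 28.400 °C, τ = M c_p/UA = 1220·2.83/10.4 = 331.98 s.
T approaches T_ss exponentially: T(t) = T_ss + (T₀ − T_ss) e^(−t/τ).
T(665) = 28.400 + (33.600)·0.13491 = 32.933 °C.

32.9 °C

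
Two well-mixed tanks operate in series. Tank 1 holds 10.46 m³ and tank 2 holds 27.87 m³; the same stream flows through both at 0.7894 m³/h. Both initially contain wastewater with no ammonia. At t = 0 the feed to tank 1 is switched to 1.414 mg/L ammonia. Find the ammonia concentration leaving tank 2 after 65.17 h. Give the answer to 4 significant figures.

1.063 mg/L

Time constants: τᵢ = Vᵢ/Q for each well-mixed tank.
τ₁ = 10.46/0.7894 = 13.2506 h; τ₂ = 27.87/0.7894 = 35.3053 h.
Solving the cascade with C₁(0)=C₂(0)=0 gives C₂(t) = C_in[1 − (τ₁ e^(−t/τ₁) − τ₂ e^(−t/τ₂))/(τ₁ − τ₂)].
At t = 65.17: e^(−t/τ₁) = 0.00731170, e^(−t/τ₂) = 0.157883.
C₂ = 1.414·[1 − (13.2506·0.00731170 − 35.3053·0.157883)/(-22.0547)] = 1.414·0.751653 = 1.06284 mg/L.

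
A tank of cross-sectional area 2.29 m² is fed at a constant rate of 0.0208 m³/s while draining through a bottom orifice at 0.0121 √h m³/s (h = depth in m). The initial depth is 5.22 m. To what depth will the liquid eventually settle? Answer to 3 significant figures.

Level balance: A dh/dt = 0.0208 − 0.0121 √h. Setting dh/dt = 0:
Q_in = 0.0121 √h_ss ⇒ √h_ss = 0.0208/0.0121 = 1.7190.
h_ss = 1.7190² = 2.9550 m. (Since h₀ = 5.22 m > h_ss, the level will fall toward this value.)

2.95 m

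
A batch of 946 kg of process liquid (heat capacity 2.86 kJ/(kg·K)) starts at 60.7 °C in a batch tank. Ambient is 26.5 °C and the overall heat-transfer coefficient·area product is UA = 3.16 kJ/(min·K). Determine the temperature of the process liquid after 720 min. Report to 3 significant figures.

M c_p dT/dt = −UA(T − T_amb).
dT/dt = (T_ss − T)/τ with T_ss = T_amb = 26.500 °C, τ = M c_p/UA = 946·2.86/3.16 = 856.19 min.
T approaches T_ss exponentially: T(t) = T_ss + (T₀ − T_ss) e^(−t/τ).
T(720) = 26.500 + (34.200)·0.43131 = 41.251 °C.

41.3 °C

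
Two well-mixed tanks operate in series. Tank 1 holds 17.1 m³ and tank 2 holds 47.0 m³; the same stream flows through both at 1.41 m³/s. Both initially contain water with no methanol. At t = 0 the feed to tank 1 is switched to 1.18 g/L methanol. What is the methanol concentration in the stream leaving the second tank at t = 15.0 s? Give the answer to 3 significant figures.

Time constants: τᵢ = Vᵢ/Q for each well-mixed tank.
τ₁ = 17.1/1.41 = 12.128 s; τ₂ = 47.0/1.41 = 33.333 s.
Tank 1: C₁ = C_in(1 − e^(−t/τ₁)). Tank 2 (τ₁ ≠ τ₂): C₂ = C_in[1 − (τ₁ e^(−t/τ₁) − τ₂ e^(−t/τ₂))/(τ₁ − τ₂)].
At t = 15.0: e^(−t/τ₁) = 0.29030, e^(−t/τ₂) = 0.63763.
C₂ = 1.18·[1 − (12.128·0.29030 − 33.333·0.63763)/(-21.206)] = 1.18·0.16373 = 0.19320 g/L.

0.193 g/L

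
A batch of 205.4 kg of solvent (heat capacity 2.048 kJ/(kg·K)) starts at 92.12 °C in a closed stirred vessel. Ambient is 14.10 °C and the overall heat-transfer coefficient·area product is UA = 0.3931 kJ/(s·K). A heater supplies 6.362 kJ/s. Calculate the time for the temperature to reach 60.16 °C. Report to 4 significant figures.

M c_p dT/dt = −UA(T − T_amb) + Q̇.
τ = M c_p/UA = 1070.11 s; T_ss = T_amb + Q̇/UA = 14.10 + 6.362/0.3931 = 30.2842 °C.
T(t) = T_ss + (T₀ − T_ss)e^(−t/τ); set T = 60.16:
t = −τ ln[(T − T_ss)/(T₀ − T_ss)] = −1070.11 · ln(0.483147) = 778.432 s.

778.4 s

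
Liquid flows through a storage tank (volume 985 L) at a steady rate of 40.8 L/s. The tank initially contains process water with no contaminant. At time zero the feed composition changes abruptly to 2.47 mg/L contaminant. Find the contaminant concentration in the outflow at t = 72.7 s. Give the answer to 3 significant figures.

Mass balance on the solute (V constant): V dC/dt = Q(C_in − C).
So dC/dt = (C_in − C)/τ with τ = V/Q = 985/40.8 = 24.142 s.
Solution: C(t) = C_in + (C₀ − C_in) e^(−t/τ).
C(72.7) = 2.47 + (0 − 2.47)·e^(−72.7/24.142) = 2.47 + (-2.4700)·0.049226 = 2.3484 mg/L.

2.35 mg/L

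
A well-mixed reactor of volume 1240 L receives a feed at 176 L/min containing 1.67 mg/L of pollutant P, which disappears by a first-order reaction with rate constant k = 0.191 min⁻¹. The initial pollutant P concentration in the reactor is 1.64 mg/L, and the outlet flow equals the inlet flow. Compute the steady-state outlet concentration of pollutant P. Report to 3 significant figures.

0.712 mg/L

Accumulation = in − out − consumed: V dC/dt = Q C_in − Q C − k V C.
Steady state (dC/dt = 0): C_ss = Q C_in/(Q + kV) = C_in/(1 + kV/Q).
C_ss = 176·1.67/(176 + 0.191·1240) = 293.92/412.84 = 0.71195 mg/L.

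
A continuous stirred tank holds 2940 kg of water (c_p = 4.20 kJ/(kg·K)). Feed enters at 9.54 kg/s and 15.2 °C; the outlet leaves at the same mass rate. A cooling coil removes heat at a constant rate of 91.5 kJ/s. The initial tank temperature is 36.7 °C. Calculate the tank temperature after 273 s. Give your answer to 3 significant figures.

22.7 °C

Energy balance: M c_p dT/dt = ṁ c_p (T_in − T) − 91.5.
Rearrange: dT/dt = (T_ss − T)/τ with τ = M/ṁ = 308.18 s and T_ss = T_in − Q̇/(ṁ c_p) = 12.916 °C.
Solution: T(t) = T_ss + (T₀ − T_ss) e^(−t/τ).
T(273) = 12.916 + (23.784)·e^(−273/308.18) = 12.916 + (23.784)·0.41236 = 22.724 °C.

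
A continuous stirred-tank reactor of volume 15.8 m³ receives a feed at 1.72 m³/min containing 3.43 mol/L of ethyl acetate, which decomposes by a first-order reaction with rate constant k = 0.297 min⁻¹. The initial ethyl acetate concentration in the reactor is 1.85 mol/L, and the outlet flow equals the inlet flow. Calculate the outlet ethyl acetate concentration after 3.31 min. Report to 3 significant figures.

Accumulation = in − out − consumed: V dC/dt = Q C_in − Q C − k V C.
This is linear with rate a = Q/V + k = 0.40586 min⁻¹.
C_ss = Q C_in/(Q + kV) = 0.92000 mol/L; C(t) = C_ss + (C₀ − C_ss) e^(−a t).
C(3.31) = 0.92000 + (0.93000)·e^(−0.40586·3.31) = 0.92000 + (0.93000)·0.26096 = 1.1627 mol/L.

1.16 mol/L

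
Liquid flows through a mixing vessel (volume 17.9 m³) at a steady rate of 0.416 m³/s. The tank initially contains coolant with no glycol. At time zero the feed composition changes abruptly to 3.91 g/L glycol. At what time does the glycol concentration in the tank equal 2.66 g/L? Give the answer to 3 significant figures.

49.1 s

Species balance: V dC/dt = Q(C_in − C) ⇒ τ = V/Q = 43.029 s.
C(t) = C_in + (C₀ − C_in) e^(−t/τ). Set C = 2.66 and solve for t:
e^(−t/τ) = (C − C_in)/(C₀ − C_in) = (2.66 − 3.91)/(0 − 3.91) = 0.31969
t = −τ ln(…) = 43.029 × 1.1404 = 49.070 s.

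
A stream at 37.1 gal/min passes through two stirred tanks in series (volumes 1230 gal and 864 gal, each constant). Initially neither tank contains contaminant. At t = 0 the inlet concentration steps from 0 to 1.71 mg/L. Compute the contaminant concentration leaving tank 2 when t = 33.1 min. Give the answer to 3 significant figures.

0.567 mg/L

Species balance on tank i: dCᵢ/dt = (Cᵢ₋₁ − Cᵢ)/τᵢ with τᵢ = Vᵢ/Q.
τ₁ = 1230/37.1 = 33.154 min; τ₂ = 864/37.1 = 23.288 min.
Solving the cascade with C₁(0)=C₂(0)=0 gives C₂(t) = C_in[1 − (τ₁ e^(−t/τ₁) − τ₂ e^(−t/τ₂))/(τ₁ − τ₂)].
At t = 33.1: e^(−t/τ₁) = 0.36848, e^(−t/τ₂) = 0.24140.
C₂ = 1.71·[1 − (33.154·0.36848 − 23.288·0.24140)/(9.8652)] = 1.71·0.33154 = 0.56693 mg/L.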